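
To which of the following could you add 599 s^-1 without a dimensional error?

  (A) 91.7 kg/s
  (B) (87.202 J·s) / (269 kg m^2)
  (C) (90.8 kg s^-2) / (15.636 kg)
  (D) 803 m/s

Reference: s⁻¹.
Each option:
  (A) kg·s⁻¹
  (B) [kg·m²·s⁻¹] / [kg·m²] = s⁻¹  ← same
  (C) [kg·s⁻²] / [kg] = s⁻²
  (D) m·s⁻¹
Only (B) matches s⁻¹.

(B)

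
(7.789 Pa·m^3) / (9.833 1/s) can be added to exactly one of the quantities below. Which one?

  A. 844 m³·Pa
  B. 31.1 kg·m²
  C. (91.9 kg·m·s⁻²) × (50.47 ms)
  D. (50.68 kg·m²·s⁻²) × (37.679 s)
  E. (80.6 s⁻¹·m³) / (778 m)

Reference: [kg·m²·s⁻²] / [s⁻¹] = kg·m²·s⁻¹.
Each option:
  A. Pa·m³ = N·m⁻²·m³ = kg·m²·s⁻²
  B. kg·m²
  C. [kg·m·s⁻²] · [s] = kg·m·s⁻¹
  D. [kg·m²·s⁻²] · [s] = kg·m²·s⁻¹  ← same
  E. [m³·s⁻¹] / [m] = m²·s⁻¹
Only D. matches kg·m²·s⁻¹.

D.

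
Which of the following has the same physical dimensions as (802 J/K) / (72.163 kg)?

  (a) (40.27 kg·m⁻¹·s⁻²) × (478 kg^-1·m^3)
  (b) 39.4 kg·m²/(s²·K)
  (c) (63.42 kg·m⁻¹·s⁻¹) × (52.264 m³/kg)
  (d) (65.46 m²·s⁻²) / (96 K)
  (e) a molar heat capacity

(d)

Reference: [kg·m²·s⁻²·K⁻¹] / [kg] = m²·s⁻²·K⁻¹.
Each option:
  (a) [kg·m⁻¹·s⁻²] · [kg⁻¹·m³] = m²·s⁻²
  (b) kg·m²·s⁻²·K⁻¹
  (c) [kg·m⁻¹·s⁻¹] · [kg⁻¹·m³] = m²·s⁻¹
  (d) [m²·s⁻²] / [K] = m²·s⁻²·K⁻¹  ← same
  (e) [molar heat capacity] = kg·m²·s⁻²·K⁻¹·mol⁻¹
Only (d) matches m²·s⁻²·K⁻¹.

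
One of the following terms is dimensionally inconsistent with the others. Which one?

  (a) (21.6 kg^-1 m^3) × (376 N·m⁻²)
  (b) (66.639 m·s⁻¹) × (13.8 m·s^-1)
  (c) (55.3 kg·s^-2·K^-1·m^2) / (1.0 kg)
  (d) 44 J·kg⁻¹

Reduce each to base SI dimensions:
  (a) [kg⁻¹·m³] · [kg·m⁻¹·s⁻²] = m²·s⁻²
  (b) [m·s⁻¹] · [m·s⁻¹] = m²·s⁻²
  (c) [kg·m²·s⁻²·K⁻¹] / [kg] = m²·s⁻²·K⁻¹
  (d) J·kg⁻¹ = N·m·kg⁻¹ = m²·s⁻²
All reduce to m²·s⁻² except (c), which is m²·s⁻²·K⁻¹.

(c)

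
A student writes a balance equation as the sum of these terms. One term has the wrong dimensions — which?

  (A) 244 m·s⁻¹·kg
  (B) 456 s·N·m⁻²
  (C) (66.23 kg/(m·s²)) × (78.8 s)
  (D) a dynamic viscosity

Dimensions:
  (A) kg·m·s⁻¹
  (B) N·s·m⁻² = kg·m·s⁻²·s·m⁻² = kg·m⁻¹·s⁻¹
  (C) [kg·m⁻¹·s⁻²] · [s] = kg·m⁻¹·s⁻¹
  (D) [dynamic viscosity] = kg·m⁻¹·s⁻¹
All reduce to kg·m⁻¹·s⁻¹ except (A), which is kg·m·s⁻¹.

(A)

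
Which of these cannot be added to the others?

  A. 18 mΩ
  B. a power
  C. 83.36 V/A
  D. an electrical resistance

B.

In SI base units:
  A. Ω = V·A⁻¹ = kg·m²·s⁻³·A⁻²
  B. [power] = kg·m²·s⁻³
  C. V·A⁻¹ = J·C⁻¹·A⁻¹ = kg·m²·s⁻³·A⁻²
  D. [electrical resistance] = kg·m²·s⁻³·A⁻²
All reduce to kg·m²·s⁻³·A⁻² except B., which is kg·m²·s⁻³.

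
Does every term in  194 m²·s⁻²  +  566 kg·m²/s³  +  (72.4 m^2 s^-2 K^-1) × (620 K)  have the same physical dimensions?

No

Expand each in SI base units:
  194 m²·s⁻²:  m²·s⁻²
  566 kg·m²/s³:  kg·m²·s⁻³
  (72.4 m^2 s^-2 K^-1) × (620 K):  [m²·s⁻²·K⁻¹] · [K] = m²·s⁻²
The terms do not share a single dimension (kg·m²·s⁻³ vs m²·s⁻²).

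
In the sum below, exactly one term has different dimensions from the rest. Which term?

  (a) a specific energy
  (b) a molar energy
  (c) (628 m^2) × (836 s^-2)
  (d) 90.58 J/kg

Work out the base dimensions of each:
  (a) [specific energy] = m²·s⁻²
  (b) [molar energy] = kg·m²·s⁻²·mol⁻¹
  (c) [m²] · [s⁻²] = m²·s⁻²
  (d) J·kg⁻¹ = N·m·kg⁻¹ = m²·s⁻²
All reduce to m²·s⁻² except (b), which is kg·m²·s⁻²·mol⁻¹.

(b)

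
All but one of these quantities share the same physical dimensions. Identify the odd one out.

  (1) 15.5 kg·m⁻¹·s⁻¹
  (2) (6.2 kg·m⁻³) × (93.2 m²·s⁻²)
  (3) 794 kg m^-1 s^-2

(1)

Work out the base dimensions of each:
  (1) kg·m⁻¹·s⁻¹
  (2) [kg·m⁻³] · [m²·s⁻²] = kg·m⁻¹·s⁻²
  (3) kg·m⁻¹·s⁻²
All reduce to kg·m⁻¹·s⁻² except (1), which is kg·m⁻¹·s⁻¹.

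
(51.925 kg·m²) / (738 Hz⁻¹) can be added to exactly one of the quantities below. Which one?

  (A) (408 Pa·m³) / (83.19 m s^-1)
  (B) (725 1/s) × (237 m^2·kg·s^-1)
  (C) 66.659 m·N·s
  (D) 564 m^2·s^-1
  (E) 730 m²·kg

(C)

Reference: [kg·m²] / [s] = kg·m²·s⁻¹.
Each option:
  (A) [kg·m²·s⁻²] / [m·s⁻¹] = kg·m·s⁻¹
  (B) [s⁻¹] · [kg·m²·s⁻¹] = kg·m²·s⁻²
  (C) N·m·s = kg·m·s⁻²·m·s = kg·m²·s⁻¹  ← same
  (D) m²·s⁻¹
  (E) kg·m²
Only (C) matches kg·m²·s⁻¹.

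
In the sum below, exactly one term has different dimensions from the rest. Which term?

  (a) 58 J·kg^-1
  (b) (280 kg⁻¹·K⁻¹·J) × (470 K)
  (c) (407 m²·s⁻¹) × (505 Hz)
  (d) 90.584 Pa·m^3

Reduce each to base SI dimensions:
  (a) J·kg⁻¹ = N·m·kg⁻¹ = m²·s⁻²
  (b) [m²·s⁻²·K⁻¹] · [K] = m²·s⁻²
  (c) [m²·s⁻¹] · [s⁻¹] = m²·s⁻²
  (d) Pa·m³ = N·m⁻²·m³ = kg·m²·s⁻²
All reduce to m²·s⁻² except (d), which is kg·m²·s⁻².

(d)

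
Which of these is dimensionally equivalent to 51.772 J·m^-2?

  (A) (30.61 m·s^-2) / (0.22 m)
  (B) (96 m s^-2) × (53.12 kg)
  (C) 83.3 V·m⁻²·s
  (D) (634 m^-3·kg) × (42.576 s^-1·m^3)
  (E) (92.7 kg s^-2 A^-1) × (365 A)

(E)

Reference: J·m⁻² = N·m·m⁻² = kg·s⁻².
Each option:
  (A) [m·s⁻²] / [m] = s⁻²
  (B) [m·s⁻²] · [kg] = kg·m·s⁻²
  (C) V·s·m⁻² = J·C⁻¹·s·m⁻² = kg·s⁻²·A⁻¹
  (D) [kg·m⁻³] · [m³·s⁻¹] = kg·s⁻¹
  (E) [kg·s⁻²·A⁻¹] · [A] = kg·s⁻²  ← same
Only (E) matches kg·s⁻².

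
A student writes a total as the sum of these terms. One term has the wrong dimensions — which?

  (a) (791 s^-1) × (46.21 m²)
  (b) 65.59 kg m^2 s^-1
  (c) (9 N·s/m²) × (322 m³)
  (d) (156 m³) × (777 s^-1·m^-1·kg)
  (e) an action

In SI base units:
  (a) [s⁻¹] · [m²] = m²·s⁻¹
  (b) kg·m²·s⁻¹
  (c) [kg·m⁻¹·s⁻¹] · [m³] = kg·m²·s⁻¹
  (d) [m³] · [kg·m⁻¹·s⁻¹] = kg·m²·s⁻¹
  (e) [action] = kg·m²·s⁻¹
All reduce to kg·m²·s⁻¹ except (a), which is m²·s⁻¹.

(a)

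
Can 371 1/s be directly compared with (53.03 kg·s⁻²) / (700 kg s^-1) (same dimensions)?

Yes

Work out the base dimensions of each:
  371 1/s:  s⁻¹
  (53.03 kg·s⁻²) / (700 kg s^-1):  [kg·s⁻²] / [kg·s⁻¹] = s⁻¹
Both are s⁻¹, so they have the same dimensions and can be added.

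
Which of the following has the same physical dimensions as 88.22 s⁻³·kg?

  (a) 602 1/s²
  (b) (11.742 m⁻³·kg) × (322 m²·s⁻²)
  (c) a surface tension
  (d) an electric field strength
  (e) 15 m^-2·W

(e)

Reference: kg·s⁻³.
Each option:
  (a) s⁻²
  (b) [kg·m⁻³] · [m²·s⁻²] = kg·m⁻¹·s⁻²
  (c) [surface tension] = kg·s⁻²
  (d) [electric field strength] = kg·m·s⁻³·A⁻¹
  (e) W·m⁻² = J·s⁻¹·m⁻² = kg·s⁻³  ← same
Only (e) matches kg·s⁻³.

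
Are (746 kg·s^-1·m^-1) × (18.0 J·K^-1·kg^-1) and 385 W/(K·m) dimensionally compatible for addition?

Dimensions:
  (746 kg·s^-1·m^-1) × (18.0 J·K^-1·kg^-1):  [kg·m⁻¹·s⁻¹] · [m²·s⁻²·K⁻¹] = kg·m·s⁻³·K⁻¹
  385 W/(K·m):  W·m⁻¹·K⁻¹ = J·s⁻¹·m⁻¹·K⁻¹ = kg·m·s⁻³·K⁻¹
Both are kg·m·s⁻³·K⁻¹, so they have the same dimensions and can be added.

Yes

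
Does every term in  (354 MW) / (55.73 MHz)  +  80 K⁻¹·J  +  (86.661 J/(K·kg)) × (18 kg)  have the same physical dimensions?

In SI base units:
  (354 MW) / (55.73 MHz):  [kg·m²·s⁻³] / [s⁻¹] = kg·m²·s⁻²
  80 K⁻¹·J:  J·K⁻¹ = N·m·K⁻¹ = kg·m²·s⁻²·K⁻¹
  (86.661 J/(K·kg)) × (18 kg):  [m²·s⁻²·K⁻¹] · [kg] = kg·m²·s⁻²·K⁻¹
The terms do not share a single dimension (kg·m²·s⁻² vs kg·m²·s⁻²·K⁻¹).

No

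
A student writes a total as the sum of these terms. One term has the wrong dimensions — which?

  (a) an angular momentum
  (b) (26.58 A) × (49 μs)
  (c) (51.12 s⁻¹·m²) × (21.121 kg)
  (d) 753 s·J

(b)

In SI base units:
  (a) [angular momentum] = kg·m²·s⁻¹
  (b) [A] · [s] = s·A
  (c) [m²·s⁻¹] · [kg] = kg·m²·s⁻¹
  (d) J·s = N·m·s = kg·m²·s⁻¹
All reduce to kg·m²·s⁻¹ except (b), which is s·A.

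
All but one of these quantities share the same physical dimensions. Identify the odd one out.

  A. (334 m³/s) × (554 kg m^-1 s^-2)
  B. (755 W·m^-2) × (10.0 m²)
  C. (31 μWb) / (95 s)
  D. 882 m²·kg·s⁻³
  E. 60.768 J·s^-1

Dimensions:
  A. [m³·s⁻¹] · [kg·m⁻¹·s⁻²] = kg·m²·s⁻³
  B. [kg·s⁻³] · [m²] = kg·m²·s⁻³
  C. [kg·m²·s⁻²·A⁻¹] / [s] = kg·m²·s⁻³·A⁻¹
  D. kg·m²·s⁻³
  E. J·s⁻¹ = N·m·s⁻¹ = kg·m²·s⁻³
All reduce to kg·m²·s⁻³ except C., which is kg·m²·s⁻³·A⁻¹.

C.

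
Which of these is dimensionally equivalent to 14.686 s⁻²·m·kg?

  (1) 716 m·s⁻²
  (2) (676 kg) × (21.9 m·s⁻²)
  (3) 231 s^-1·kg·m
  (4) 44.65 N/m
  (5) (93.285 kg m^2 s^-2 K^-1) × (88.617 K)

(2)

Reference: kg·m·s⁻².
Each option:
  (1) m·s⁻²
  (2) [kg] · [m·s⁻²] = kg·m·s⁻²  ← same
  (3) kg·m·s⁻¹
  (4) N·m⁻¹ = kg·m·s⁻²·m⁻¹ = kg·s⁻²
  (5) [kg·m²·s⁻²·K⁻¹] · [K] = kg·m²·s⁻²
Only (2) matches kg·m·s⁻².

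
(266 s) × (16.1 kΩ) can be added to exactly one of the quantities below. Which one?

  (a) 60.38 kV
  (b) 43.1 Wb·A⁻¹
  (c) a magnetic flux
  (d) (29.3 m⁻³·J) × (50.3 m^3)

Reference: [s] · [kg·m²·s⁻³·A⁻²] = kg·m²·s⁻²·A⁻².
Each option:
  (a) V = J·C⁻¹ = kg·m²·s⁻³·A⁻¹
  (b) Wb·A⁻¹ = V·s·A⁻¹ = kg·m²·s⁻²·A⁻²  ← same
  (c) [magnetic flux] = kg·m²·s⁻²·A⁻¹
  (d) [kg·m⁻¹·s⁻²] · [m³] = kg·m²·s⁻²
Only (b) matches kg·m²·s⁻²·A⁻².

(b)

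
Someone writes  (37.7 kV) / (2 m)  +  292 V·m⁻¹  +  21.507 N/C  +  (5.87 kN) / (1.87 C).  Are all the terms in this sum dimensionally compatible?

Work out the base dimensions of each:
  (37.7 kV) / (2 m):  [kg·m²·s⁻³·A⁻¹] / [m] = kg·m·s⁻³·A⁻¹
  292 V·m⁻¹:  V·m⁻¹ = J·C⁻¹·m⁻¹ = kg·m·s⁻³·A⁻¹
  21.507 N/C:  N·C⁻¹ = kg·m·s⁻²·(s·A)⁻¹ = kg·m·s⁻³·A⁻¹
  (5.87 kN) / (1.87 C):  [kg·m·s⁻²] / [s·A] = kg·m·s⁻³·A⁻¹
Every term reduces to kg·m·s⁻³·A⁻¹.

Yes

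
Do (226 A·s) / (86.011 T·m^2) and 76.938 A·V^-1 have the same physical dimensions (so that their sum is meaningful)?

Dimensions:
  (226 A·s) / (86.011 T·m^2):  [s·A] / [kg·m²·s⁻²·A⁻¹] = kg⁻¹·m⁻²·s³·A²
  76.938 A·V^-1:  A·V⁻¹ = A·(J·C⁻¹)⁻¹ = kg⁻¹·m⁻²·s³·A²
Both are kg⁻¹·m⁻²·s³·A², so they have the same dimensions and can be added.

Yes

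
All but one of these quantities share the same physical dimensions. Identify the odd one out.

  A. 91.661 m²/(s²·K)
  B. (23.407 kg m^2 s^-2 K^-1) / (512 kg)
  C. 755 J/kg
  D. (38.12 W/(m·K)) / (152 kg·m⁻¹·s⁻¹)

C.

Work out the base dimensions of each:
  A. m²·s⁻²·K⁻¹
  B. [kg·m²·s⁻²·K⁻¹] / [kg] = m²·s⁻²·K⁻¹
  C. J·kg⁻¹ = N·m·kg⁻¹ = m²·s⁻²
  D. [kg·m·s⁻³·K⁻¹] / [kg·m⁻¹·s⁻¹] = m²·s⁻²·K⁻¹
All reduce to m²·s⁻²·K⁻¹ except C., which is m²·s⁻².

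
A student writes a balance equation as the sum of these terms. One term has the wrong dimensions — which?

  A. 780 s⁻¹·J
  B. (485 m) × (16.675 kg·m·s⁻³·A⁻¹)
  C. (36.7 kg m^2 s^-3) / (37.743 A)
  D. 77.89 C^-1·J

A.

Work out the base dimensions of each:
  A. J·s⁻¹ = N·m·s⁻¹ = kg·m²·s⁻³
  B. [m] · [kg·m·s⁻³·A⁻¹] = kg·m²·s⁻³·A⁻¹
  C. [kg·m²·s⁻³] / [A] = kg·m²·s⁻³·A⁻¹
  D. J·C⁻¹ = N·m·(s·A)⁻¹ = kg·m²·s⁻³·A⁻¹
All reduce to kg·m²·s⁻³·A⁻¹ except A., which is kg·m²·s⁻³.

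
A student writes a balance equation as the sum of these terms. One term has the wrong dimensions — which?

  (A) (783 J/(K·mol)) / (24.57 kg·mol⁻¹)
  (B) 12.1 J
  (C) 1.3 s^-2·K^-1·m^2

Work out the base dimensions of each:
  (A) [kg·m²·s⁻²·K⁻¹·mol⁻¹] / [kg·mol⁻¹] = m²·s⁻²·K⁻¹
  (B) J = N·m = kg·m²·s⁻²
  (C) m²·s⁻²·K⁻¹
All reduce to m²·s⁻²·K⁻¹ except (B), which is kg·m²·s⁻².

(B)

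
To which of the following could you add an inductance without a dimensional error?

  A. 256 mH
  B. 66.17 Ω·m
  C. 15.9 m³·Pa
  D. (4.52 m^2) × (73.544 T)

Reference: [inductance] = kg·m²·s⁻²·A⁻².
Each option:
  A. H = V·s·A⁻¹ = kg·m²·s⁻²·A⁻²  ← same
  B. Ω·m = V·A⁻¹·m = kg·m³·s⁻³·A⁻²
  C. Pa·m³ = N·m⁻²·m³ = kg·m²·s⁻²
  D. [m²] · [kg·s⁻²·A⁻¹] = kg·m²·s⁻²·A⁻¹
Only A. matches kg·m²·s⁻²·A⁻².

A.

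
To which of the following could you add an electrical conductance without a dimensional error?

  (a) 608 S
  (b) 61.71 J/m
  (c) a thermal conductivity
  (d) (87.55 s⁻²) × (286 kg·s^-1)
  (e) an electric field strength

Reference: [electrical conductance] = kg⁻¹·m⁻²·s³·A².
Each option:
  (a) S = Ω⁻¹ = kg⁻¹·m⁻²·s³·A²  ← same
  (b) J·m⁻¹ = N·m·m⁻¹ = kg·m·s⁻²
  (c) [thermal conductivity] = kg·m·s⁻³·K⁻¹
  (d) [s⁻²] · [kg·s⁻¹] = kg·s⁻³
  (e) [electric field strength] = kg·m·s⁻³·A⁻¹
Only (a) matches kg⁻¹·m⁻²·s³·A².

(a)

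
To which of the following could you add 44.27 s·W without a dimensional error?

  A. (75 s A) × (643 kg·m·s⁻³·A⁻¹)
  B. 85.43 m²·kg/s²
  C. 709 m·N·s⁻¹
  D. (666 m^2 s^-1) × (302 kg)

Reference: W·s = J·s⁻¹·s = kg·m²·s⁻².
Each option:
  A. [s·A] · [kg·m·s⁻³·A⁻¹] = kg·m·s⁻²
  B. kg·m²·s⁻²  ← same
  C. N·m·s⁻¹ = kg·m·s⁻²·m·s⁻¹ = kg·m²·s⁻³
  D. [m²·s⁻¹] · [kg] = kg·m²·s⁻¹
Only B. matches kg·m²·s⁻².

B.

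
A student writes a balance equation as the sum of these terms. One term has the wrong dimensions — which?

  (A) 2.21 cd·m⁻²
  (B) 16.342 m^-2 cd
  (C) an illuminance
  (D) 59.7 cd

(D)

Work out the base dimensions of each:
  (A) cd·m⁻² = m⁻²·cd
  (B) m⁻²·cd
  (C) [illuminance] = m⁻²·cd
  (D) cd
All reduce to m⁻²·cd except (D), which is cd.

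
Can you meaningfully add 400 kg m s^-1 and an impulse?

Yes

Expand each in SI base units:
  400 kg m s^-1:  kg·m·s⁻¹
  an impulse:  [impulse] = kg·m·s⁻¹
Both are kg·m·s⁻¹, so they have the same dimensions and can be added.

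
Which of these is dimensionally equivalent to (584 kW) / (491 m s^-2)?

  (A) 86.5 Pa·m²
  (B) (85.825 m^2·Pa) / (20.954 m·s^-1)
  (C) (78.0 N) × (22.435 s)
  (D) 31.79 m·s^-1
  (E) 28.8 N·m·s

Reference: [kg·m²·s⁻³] / [m·s⁻²] = kg·m·s⁻¹.
Each option:
  (A) Pa·m² = N·m⁻²·m² = kg·m·s⁻²
  (B) [kg·m·s⁻²] / [m·s⁻¹] = kg·s⁻¹
  (C) [kg·m·s⁻²] · [s] = kg·m·s⁻¹  ← same
  (D) m·s⁻¹
  (E) N·m·s = kg·m·s⁻²·m·s = kg·m²·s⁻¹
Only (C) matches kg·m·s⁻¹.

(C)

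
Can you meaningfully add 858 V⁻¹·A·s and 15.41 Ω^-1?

No

Reduce each to base SI dimensions:
  858 V⁻¹·A·s:  A·s·V⁻¹ = A·s·(J·C⁻¹)⁻¹ = kg⁻¹·m⁻²·s⁴·A²
  15.41 Ω^-1:  Ω⁻¹ = (V·A⁻¹)⁻¹ = kg⁻¹·m⁻²·s³·A²
kg⁻¹·m⁻²·s⁴·A² ≠ kg⁻¹·m⁻²·s³·A², so they cannot be added.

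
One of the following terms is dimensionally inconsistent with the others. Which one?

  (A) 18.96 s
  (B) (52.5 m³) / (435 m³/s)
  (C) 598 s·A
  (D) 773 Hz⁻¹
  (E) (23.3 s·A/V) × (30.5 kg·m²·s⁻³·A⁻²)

(C)

Expand each in SI base units:
  (A) s
  (B) [m³] / [m³·s⁻¹] = s
  (C) A·s = s·A
  (D) Hz⁻¹ = (s⁻¹)⁻¹ = s
  (E) [kg⁻¹·m⁻²·s⁴·A²] · [kg·m²·s⁻³·A⁻²] = s
All reduce to s except (C), which is s·A.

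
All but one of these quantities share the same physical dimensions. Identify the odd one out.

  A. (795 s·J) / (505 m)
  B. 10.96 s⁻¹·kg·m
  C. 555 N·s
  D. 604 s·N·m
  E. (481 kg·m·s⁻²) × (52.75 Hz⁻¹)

D.

Expand each in SI base units:
  A. [kg·m²·s⁻¹] / [m] = kg·m·s⁻¹
  B. kg·m·s⁻¹
  C. N·s = kg·m·s⁻²·s = kg·m·s⁻¹
  D. N·m·s = kg·m·s⁻²·m·s = kg·m²·s⁻¹
  E. [kg·m·s⁻²] · [s] = kg·m·s⁻¹
All reduce to kg·m·s⁻¹ except D., which is kg·m²·s⁻¹.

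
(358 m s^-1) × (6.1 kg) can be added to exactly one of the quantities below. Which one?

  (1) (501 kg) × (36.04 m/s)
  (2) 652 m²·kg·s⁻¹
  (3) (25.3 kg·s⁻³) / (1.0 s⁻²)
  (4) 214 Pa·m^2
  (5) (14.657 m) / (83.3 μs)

(1)

Reference: [m·s⁻¹] · [kg] = kg·m·s⁻¹.
Each option:
  (1) [kg] · [m·s⁻¹] = kg·m·s⁻¹  ← same
  (2) kg·m²·s⁻¹
  (3) [kg·s⁻³] / [s⁻²] = kg·s⁻¹
  (4) Pa·m² = N·m⁻²·m² = kg·m·s⁻²
  (5) [m] / [s] = m·s⁻¹
Only (1) matches kg·m·s⁻¹.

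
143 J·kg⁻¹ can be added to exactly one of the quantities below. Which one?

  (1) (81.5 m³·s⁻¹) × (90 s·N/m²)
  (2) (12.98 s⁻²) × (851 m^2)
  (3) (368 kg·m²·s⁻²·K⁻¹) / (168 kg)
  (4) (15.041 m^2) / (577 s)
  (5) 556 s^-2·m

Reference: J·kg⁻¹ = N·m·kg⁻¹ = m²·s⁻².
Each option:
  (1) [m³·s⁻¹] · [kg·m⁻¹·s⁻¹] = kg·m²·s⁻²
  (2) [s⁻²] · [m²] = m²·s⁻²  ← same
  (3) [kg·m²·s⁻²·K⁻¹] / [kg] = m²·s⁻²·K⁻¹
  (4) [m²] / [s] = m²·s⁻¹
  (5) m·s⁻²
Only (2) matches m²·s⁻².

(2)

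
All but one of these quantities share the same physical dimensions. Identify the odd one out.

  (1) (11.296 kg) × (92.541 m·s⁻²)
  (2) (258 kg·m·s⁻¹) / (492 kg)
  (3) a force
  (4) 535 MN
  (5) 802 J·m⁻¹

In SI base units:
  (1) [kg] · [m·s⁻²] = kg·m·s⁻²
  (2) [kg·m·s⁻¹] / [kg] = m·s⁻¹
  (3) [force] = kg·m·s⁻²
  (4) N = kg·m·s⁻²
  (5) J·m⁻¹ = N·m·m⁻¹ = kg·m·s⁻²
All reduce to kg·m·s⁻² except (2), which is m·s⁻¹.

(2)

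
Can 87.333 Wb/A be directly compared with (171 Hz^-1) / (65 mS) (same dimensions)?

Dimensions:
  87.333 Wb/A:  Wb·A⁻¹ = V·s·A⁻¹ = kg·m²·s⁻²·A⁻²
  (171 Hz^-1) / (65 mS):  [s] / [kg⁻¹·m⁻²·s³·A²] = kg·m²·s⁻²·A⁻²
Both are kg·m²·s⁻²·A⁻², so they have the same dimensions and can be added.

Yes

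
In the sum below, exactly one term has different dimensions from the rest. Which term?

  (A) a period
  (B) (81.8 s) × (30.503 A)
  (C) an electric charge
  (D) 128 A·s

Expand each in SI base units:
  (A) [period] = s
  (B) [s] · [A] = s·A
  (C) [electric charge] = s·A
  (D) A·s = s·A
All reduce to s·A except (A), which is s.

(A)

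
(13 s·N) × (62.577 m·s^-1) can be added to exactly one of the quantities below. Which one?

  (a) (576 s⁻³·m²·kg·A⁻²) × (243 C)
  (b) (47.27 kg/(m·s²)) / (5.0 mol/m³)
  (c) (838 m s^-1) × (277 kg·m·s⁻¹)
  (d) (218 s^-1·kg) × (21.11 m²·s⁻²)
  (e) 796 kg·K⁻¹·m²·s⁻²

(c)

Reference: [kg·m·s⁻¹] · [m·s⁻¹] = kg·m²·s⁻².
Each option:
  (a) [kg·m²·s⁻³·A⁻²] · [s·A] = kg·m²·s⁻²·A⁻¹
  (b) [kg·m⁻¹·s⁻²] / [m⁻³·mol] = kg·m²·s⁻²·mol⁻¹
  (c) [m·s⁻¹] · [kg·m·s⁻¹] = kg·m²·s⁻²  ← same
  (d) [kg·s⁻¹] · [m²·s⁻²] = kg·m²·s⁻³
  (e) kg·m²·s⁻²·K⁻¹
Only (c) matches kg·m²·s⁻².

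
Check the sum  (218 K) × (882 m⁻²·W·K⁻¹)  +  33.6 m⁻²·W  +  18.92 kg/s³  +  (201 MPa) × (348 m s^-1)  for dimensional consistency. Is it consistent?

Yes

Reduce each to base SI dimensions:
  (218 K) × (882 m⁻²·W·K⁻¹):  [K] · [kg·s⁻³·K⁻¹] = kg·s⁻³
  33.6 m⁻²·W:  W·m⁻² = J·s⁻¹·m⁻² = kg·s⁻³
  18.92 kg/s³:  kg·s⁻³
  (201 MPa) × (348 m s^-1):  [kg·m⁻¹·s⁻²] · [m·s⁻¹] = kg·s⁻³
Every term reduces to kg·s⁻³.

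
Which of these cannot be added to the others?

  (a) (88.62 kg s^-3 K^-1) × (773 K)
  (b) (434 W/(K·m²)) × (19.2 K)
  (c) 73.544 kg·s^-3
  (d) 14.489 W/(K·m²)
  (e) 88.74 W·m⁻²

Work out the base dimensions of each:
  (a) [kg·s⁻³·K⁻¹] · [K] = kg·s⁻³
  (b) [kg·s⁻³·K⁻¹] · [K] = kg·s⁻³
  (c) kg·s⁻³
  (d) W·m⁻²·K⁻¹ = J·s⁻¹·m⁻²·K⁻¹ = kg·s⁻³·K⁻¹
  (e) W·m⁻² = J·s⁻¹·m⁻² = kg·s⁻³
All reduce to kg·s⁻³ except (d), which is kg·s⁻³·K⁻¹.

(d)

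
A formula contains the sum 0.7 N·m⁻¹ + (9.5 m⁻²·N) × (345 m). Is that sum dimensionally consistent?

Yes

In SI base units:
  0.7 N·m⁻¹:  N·m⁻¹ = kg·m·s⁻²·m⁻¹ = kg·s⁻²
  (9.5 m⁻²·N) × (345 m):  [kg·m⁻¹·s⁻²] · [m] = kg·s⁻²
Both are kg·s⁻², so they have the same dimensions and can be added.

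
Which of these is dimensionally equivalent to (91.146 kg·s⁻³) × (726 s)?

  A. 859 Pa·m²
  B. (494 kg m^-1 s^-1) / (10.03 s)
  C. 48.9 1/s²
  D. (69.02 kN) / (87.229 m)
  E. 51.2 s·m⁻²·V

Reference: [kg·s⁻³] · [s] = kg·s⁻².
Each option:
  A. Pa·m² = N·m⁻²·m² = kg·m·s⁻²
  B. [kg·m⁻¹·s⁻¹] / [s] = kg·m⁻¹·s⁻²
  C. s⁻²
  D. [kg·m·s⁻²] / [m] = kg·s⁻²  ← same
  E. V·s·m⁻² = J·C⁻¹·s·m⁻² = kg·s⁻²·A⁻¹
Only D. matches kg·s⁻².

D.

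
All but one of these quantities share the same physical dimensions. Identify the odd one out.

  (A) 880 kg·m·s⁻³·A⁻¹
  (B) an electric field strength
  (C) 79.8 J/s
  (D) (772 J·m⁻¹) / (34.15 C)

(C)

Expand each in SI base units:
  (A) kg·m·s⁻³·A⁻¹
  (B) [electric field strength] = kg·m·s⁻³·A⁻¹
  (C) J·s⁻¹ = N·m·s⁻¹ = kg·m²·s⁻³
  (D) [kg·m·s⁻²] / [s·A] = kg·m·s⁻³·A⁻¹
All reduce to kg·m·s⁻³·A⁻¹ except (C), which is kg·m²·s⁻³.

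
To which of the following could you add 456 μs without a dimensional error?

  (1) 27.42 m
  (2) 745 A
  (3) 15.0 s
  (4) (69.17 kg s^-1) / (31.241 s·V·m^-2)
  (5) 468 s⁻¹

Reference: s.
Each option:
  (1) m
  (2) A
  (3) s  ← same
  (4) [kg·s⁻¹] / [kg·s⁻²·A⁻¹] = s·A
  (5) s⁻¹
Only (3) matches s.

(3)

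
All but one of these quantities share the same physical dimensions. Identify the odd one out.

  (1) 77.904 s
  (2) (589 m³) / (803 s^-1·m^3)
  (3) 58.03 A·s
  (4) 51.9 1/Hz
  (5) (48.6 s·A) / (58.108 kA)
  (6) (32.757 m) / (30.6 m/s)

(3)

In SI base units:
  (1) s
  (2) [m³] / [m³·s⁻¹] = s
  (3) A·s = s·A
  (4) Hz⁻¹ = (s⁻¹)⁻¹ = s
  (5) [s·A] / [A] = s
  (6) [m] / [m·s⁻¹] = s
All reduce to s except (3), which is s·A.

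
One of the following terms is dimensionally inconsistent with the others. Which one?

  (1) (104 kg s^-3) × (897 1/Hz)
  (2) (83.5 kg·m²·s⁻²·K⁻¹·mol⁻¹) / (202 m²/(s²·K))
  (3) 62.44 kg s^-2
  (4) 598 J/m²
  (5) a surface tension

Dimensions:
  (1) [kg·s⁻³] · [s] = kg·s⁻²
  (2) [kg·m²·s⁻²·K⁻¹·mol⁻¹] / [m²·s⁻²·K⁻¹] = kg·mol⁻¹
  (3) kg·s⁻²
  (4) J·m⁻² = N·m·m⁻² = kg·s⁻²
  (5) [surface tension] = kg·s⁻²
All reduce to kg·s⁻² except (2), which is kg·mol⁻¹.

(2)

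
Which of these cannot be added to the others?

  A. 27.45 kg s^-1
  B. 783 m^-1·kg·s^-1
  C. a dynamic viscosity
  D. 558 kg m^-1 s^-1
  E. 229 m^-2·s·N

A.

Expand each in SI base units:
  A. kg·s⁻¹
  B. kg·m⁻¹·s⁻¹
  C. [dynamic viscosity] = kg·m⁻¹·s⁻¹
  D. kg·m⁻¹·s⁻¹
  E. N·s·m⁻² = kg·m·s⁻²·s·m⁻² = kg·m⁻¹·s⁻¹
All reduce to kg·m⁻¹·s⁻¹ except A., which is kg·s⁻¹.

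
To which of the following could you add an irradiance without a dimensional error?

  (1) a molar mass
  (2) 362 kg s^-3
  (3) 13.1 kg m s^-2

Reference: [irradiance] = kg·s⁻³.
Each option:
  (1) [molar mass] = kg·mol⁻¹
  (2) kg·s⁻³  ← same
  (3) kg·m·s⁻²
Only (2) matches kg·s⁻³.

(2)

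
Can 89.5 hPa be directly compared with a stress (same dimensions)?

Expand each in SI base units:
  89.5 hPa:  Pa = N·m⁻² = kg·m⁻¹·s⁻²
  a stress:  [stress] = kg·m⁻¹·s⁻²
Both are kg·m⁻¹·s⁻², so they have the same dimensions and can be added.

Yes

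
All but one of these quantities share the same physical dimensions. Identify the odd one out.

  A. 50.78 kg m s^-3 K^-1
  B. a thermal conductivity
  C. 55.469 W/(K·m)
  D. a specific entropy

D.

Dimensions:
  A. kg·m·s⁻³·K⁻¹
  B. [thermal conductivity] = kg·m·s⁻³·K⁻¹
  C. W·m⁻¹·K⁻¹ = J·s⁻¹·m⁻¹·K⁻¹ = kg·m·s⁻³·K⁻¹
  D. [specific entropy] = m²·s⁻²·K⁻¹
All reduce to kg·m·s⁻³·K⁻¹ except D., which is m²·s⁻²·K⁻¹.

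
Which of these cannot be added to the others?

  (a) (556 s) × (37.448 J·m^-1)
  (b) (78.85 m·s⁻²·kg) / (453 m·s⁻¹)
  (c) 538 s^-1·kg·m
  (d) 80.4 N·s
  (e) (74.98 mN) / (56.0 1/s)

(b)

In SI base units:
  (a) [s] · [kg·m·s⁻²] = kg·m·s⁻¹
  (b) [kg·m·s⁻²] / [m·s⁻¹] = kg·s⁻¹
  (c) kg·m·s⁻¹
  (d) N·s = kg·m·s⁻²·s = kg·m·s⁻¹
  (e) [kg·m·s⁻²] / [s⁻¹] = kg·m·s⁻¹
All reduce to kg·m·s⁻¹ except (b), which is kg·s⁻¹.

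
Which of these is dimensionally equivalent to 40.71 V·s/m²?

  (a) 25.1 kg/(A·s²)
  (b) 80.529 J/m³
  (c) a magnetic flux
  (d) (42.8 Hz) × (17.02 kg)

(a)

Reference: V·s·m⁻² = J·C⁻¹·s·m⁻² = kg·s⁻²·A⁻¹.
Each option:
  (a) kg·s⁻²·A⁻¹  ← same
  (b) J·m⁻³ = N·m·m⁻³ = kg·m⁻¹·s⁻²
  (c) [magnetic flux] = kg·m²·s⁻²·A⁻¹
  (d) [s⁻¹] · [kg] = kg·s⁻¹
Only (a) matches kg·s⁻²·A⁻¹.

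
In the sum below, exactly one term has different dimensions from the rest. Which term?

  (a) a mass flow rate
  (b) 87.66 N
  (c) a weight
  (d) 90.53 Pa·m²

(a)

In SI base units:
  (a) [mass flow rate] = kg·s⁻¹
  (b) N = kg·m·s⁻²
  (c) [weight] = kg·m·s⁻²
  (d) Pa·m² = N·m⁻²·m² = kg·m·s⁻²
All reduce to kg·m·s⁻² except (a), which is kg·s⁻¹.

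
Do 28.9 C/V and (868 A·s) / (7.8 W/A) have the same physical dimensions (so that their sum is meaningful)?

Dimensions:
  28.9 C/V:  C·V⁻¹ = s·A·(J·C⁻¹)⁻¹ = kg⁻¹·m⁻²·s⁴·A²
  (868 A·s) / (7.8 W/A):  [s·A] / [kg·m²·s⁻³·A⁻¹] = kg⁻¹·m⁻²·s⁴·A²
Both are kg⁻¹·m⁻²·s⁴·A², so they have the same dimensions and can be added.

Yes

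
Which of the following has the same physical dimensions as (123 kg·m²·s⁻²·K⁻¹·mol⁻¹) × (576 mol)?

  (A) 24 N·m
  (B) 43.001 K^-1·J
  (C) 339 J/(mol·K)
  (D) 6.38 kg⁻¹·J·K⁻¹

(B)

Reference: [kg·m²·s⁻²·K⁻¹·mol⁻¹] · [mol] = kg·m²·s⁻²·K⁻¹.
Each option:
  (A) N·m = kg·m·s⁻²·m = kg·m²·s⁻²
  (B) J·K⁻¹ = N·m·K⁻¹ = kg·m²·s⁻²·K⁻¹  ← same
  (C) J·mol⁻¹·K⁻¹ = N·m·mol⁻¹·K⁻¹ = kg·m²·s⁻²·K⁻¹·mol⁻¹
  (D) J·kg⁻¹·K⁻¹ = N·m·kg⁻¹·K⁻¹ = m²·s⁻²·K⁻¹
Only (B) matches kg·m²·s⁻²·K⁻¹.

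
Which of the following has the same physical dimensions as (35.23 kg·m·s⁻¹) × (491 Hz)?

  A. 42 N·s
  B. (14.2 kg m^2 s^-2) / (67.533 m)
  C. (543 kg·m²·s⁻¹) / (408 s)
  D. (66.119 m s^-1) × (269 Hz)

Reference: [kg·m·s⁻¹] · [s⁻¹] = kg·m·s⁻².
Each option:
  A. N·s = kg·m·s⁻²·s = kg·m·s⁻¹
  B. [kg·m²·s⁻²] / [m] = kg·m·s⁻²  ← same
  C. [kg·m²·s⁻¹] / [s] = kg·m²·s⁻²
  D. [m·s⁻¹] · [s⁻¹] = m·s⁻²
Only B. matches kg·m·s⁻².

B.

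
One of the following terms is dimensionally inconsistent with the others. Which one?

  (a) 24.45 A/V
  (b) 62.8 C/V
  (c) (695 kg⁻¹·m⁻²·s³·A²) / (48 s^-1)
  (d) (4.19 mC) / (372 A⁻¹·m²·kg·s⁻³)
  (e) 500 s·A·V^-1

(a)

Dimensions:
  (a) A·V⁻¹ = A·(J·C⁻¹)⁻¹ = kg⁻¹·m⁻²·s³·A²
  (b) C·V⁻¹ = s·A·(J·C⁻¹)⁻¹ = kg⁻¹·m⁻²·s⁴·A²
  (c) [kg⁻¹·m⁻²·s³·A²] / [s⁻¹] = kg⁻¹·m⁻²·s⁴·A²
  (d) [s·A] / [kg·m²·s⁻³·A⁻¹] = kg⁻¹·m⁻²·s⁴·A²
  (e) A·s·V⁻¹ = A·s·(J·C⁻¹)⁻¹ = kg⁻¹·m⁻²·s⁴·A²
All reduce to kg⁻¹·m⁻²·s⁴·A² except (a), which is kg⁻¹·m⁻²·s³·A².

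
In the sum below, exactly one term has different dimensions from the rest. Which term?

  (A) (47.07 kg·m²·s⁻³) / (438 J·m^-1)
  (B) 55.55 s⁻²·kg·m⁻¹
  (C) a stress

Dimensions:
  (A) [kg·m²·s⁻³] / [kg·m·s⁻²] = m·s⁻¹
  (B) kg·m⁻¹·s⁻²
  (C) [stress] = kg·m⁻¹·s⁻²
All reduce to kg·m⁻¹·s⁻² except (A), which is m·s⁻¹.

(A)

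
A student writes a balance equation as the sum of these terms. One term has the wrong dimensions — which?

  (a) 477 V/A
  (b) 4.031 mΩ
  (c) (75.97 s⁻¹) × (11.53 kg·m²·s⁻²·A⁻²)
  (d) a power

(d)

Work out the base dimensions of each:
  (a) V·A⁻¹ = J·C⁻¹·A⁻¹ = kg·m²·s⁻³·A⁻²
  (b) Ω = V·A⁻¹ = kg·m²·s⁻³·A⁻²
  (c) [s⁻¹] · [kg·m²·s⁻²·A⁻²] = kg·m²·s⁻³·A⁻²
  (d) [power] = kg·m²·s⁻³
All reduce to kg·m²·s⁻³·A⁻² except (d), which is kg·m²·s⁻³.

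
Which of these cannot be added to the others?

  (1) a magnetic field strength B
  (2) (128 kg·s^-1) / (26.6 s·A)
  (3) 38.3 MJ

(3)

Work out the base dimensions of each:
  (1) [magnetic field strength B] = kg·s⁻²·A⁻¹
  (2) [kg·s⁻¹] / [s·A] = kg·s⁻²·A⁻¹
  (3) J = N·m = kg·m²·s⁻²
All reduce to kg·s⁻²·A⁻¹ except (3), which is kg·m²·s⁻².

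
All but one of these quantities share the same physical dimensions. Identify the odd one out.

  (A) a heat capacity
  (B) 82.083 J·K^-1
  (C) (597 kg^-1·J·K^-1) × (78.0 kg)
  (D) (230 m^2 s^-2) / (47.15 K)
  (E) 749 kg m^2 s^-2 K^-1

Work out the base dimensions of each:
  (A) [heat capacity] = kg·m²·s⁻²·K⁻¹
  (B) J·K⁻¹ = N·m·K⁻¹ = kg·m²·s⁻²·K⁻¹
  (C) [m²·s⁻²·K⁻¹] · [kg] = kg·m²·s⁻²·K⁻¹
  (D) [m²·s⁻²] / [K] = m²·s⁻²·K⁻¹
  (E) kg·m²·s⁻²·K⁻¹
All reduce to kg·m²·s⁻²·K⁻¹ except (D), which is m²·s⁻²·K⁻¹.

(D)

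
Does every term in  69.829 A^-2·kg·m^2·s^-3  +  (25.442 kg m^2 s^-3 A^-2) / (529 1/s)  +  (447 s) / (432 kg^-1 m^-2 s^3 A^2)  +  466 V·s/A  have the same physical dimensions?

No

Dimensions:
  69.829 A^-2·kg·m^2·s^-3:  kg·m²·s⁻³·A⁻²
  (25.442 kg m^2 s^-3 A^-2) / (529 1/s):  [kg·m²·s⁻³·A⁻²] / [s⁻¹] = kg·m²·s⁻²·A⁻²
  (447 s) / (432 kg^-1 m^-2 s^3 A^2):  [s] / [kg⁻¹·m⁻²·s³·A²] = kg·m²·s⁻²·A⁻²
  466 V·s/A:  V·s·A⁻¹ = J·C⁻¹·s·A⁻¹ = kg·m²·s⁻²·A⁻²
The terms do not share a single dimension (kg·m²·s⁻²·A⁻² vs kg·m²·s⁻³·A⁻²).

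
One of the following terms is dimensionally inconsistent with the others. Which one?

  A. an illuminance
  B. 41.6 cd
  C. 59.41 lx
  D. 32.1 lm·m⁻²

Expand each in SI base units:
  A. [illuminance] = m⁻²·cd
  B. cd
  C. lx = lm·m⁻² = m⁻²·cd
  D. lm·m⁻² = cd·m⁻² = m⁻²·cd
All reduce to m⁻²·cd except B., which is cd.

B.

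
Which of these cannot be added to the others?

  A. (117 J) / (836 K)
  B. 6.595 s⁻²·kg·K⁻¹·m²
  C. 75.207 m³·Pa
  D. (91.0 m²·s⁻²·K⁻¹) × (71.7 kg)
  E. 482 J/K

C.

Reduce each to base SI dimensions:
  A. [kg·m²·s⁻²] / [K] = kg·m²·s⁻²·K⁻¹
  B. kg·m²·s⁻²·K⁻¹
  C. Pa·m³ = N·m⁻²·m³ = kg·m²·s⁻²
  D. [m²·s⁻²·K⁻¹] · [kg] = kg·m²·s⁻²·K⁻¹
  E. J·K⁻¹ = N·m·K⁻¹ = kg·m²·s⁻²·K⁻¹
All reduce to kg·m²·s⁻²·K⁻¹ except C., which is kg·m²·s⁻².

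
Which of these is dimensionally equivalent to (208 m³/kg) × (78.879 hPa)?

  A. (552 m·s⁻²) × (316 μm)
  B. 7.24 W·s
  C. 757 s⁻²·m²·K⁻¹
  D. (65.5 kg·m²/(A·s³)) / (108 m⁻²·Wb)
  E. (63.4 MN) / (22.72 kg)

Reference: [kg⁻¹·m³] · [kg·m⁻¹·s⁻²] = m²·s⁻².
Each option:
  A. [m·s⁻²] · [m] = m²·s⁻²  ← same
  B. W·s = J·s⁻¹·s = kg·m²·s⁻²
  C. m²·s⁻²·K⁻¹
  D. [kg·m²·s⁻³·A⁻¹] / [kg·s⁻²·A⁻¹] = m²·s⁻¹
  E. [kg·m·s⁻²] / [kg] = m·s⁻²
Only A. matches m²·s⁻².

A.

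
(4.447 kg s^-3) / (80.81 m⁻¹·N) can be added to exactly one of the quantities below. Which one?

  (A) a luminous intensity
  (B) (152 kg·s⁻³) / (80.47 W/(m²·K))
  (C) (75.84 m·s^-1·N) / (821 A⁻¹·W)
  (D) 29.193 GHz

Reference: [kg·s⁻³] / [kg·s⁻²] = s⁻¹.
Each option:
  (A) [luminous intensity] = cd
  (B) [kg·s⁻³] / [kg·s⁻³·K⁻¹] = K
  (C) [kg·m²·s⁻³] / [kg·m²·s⁻³·A⁻¹] = A
  (D) Hz = s⁻¹  ← same
Only (D) matches s⁻¹.

(D)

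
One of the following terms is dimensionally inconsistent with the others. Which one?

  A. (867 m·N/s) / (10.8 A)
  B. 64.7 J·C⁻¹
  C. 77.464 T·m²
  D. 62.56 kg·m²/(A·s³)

Reduce each to base SI dimensions:
  A. [kg·m²·s⁻³] / [A] = kg·m²·s⁻³·A⁻¹
  B. J·C⁻¹ = N·m·(s·A)⁻¹ = kg·m²·s⁻³·A⁻¹
  C. T·m² = Wb·m⁻²·m² = kg·m²·s⁻²·A⁻¹
  D. kg·m²·s⁻³·A⁻¹
All reduce to kg·m²·s⁻³·A⁻¹ except C., which is kg·m²·s⁻²·A⁻¹.

C.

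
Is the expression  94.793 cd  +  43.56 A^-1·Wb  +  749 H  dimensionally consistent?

No

Dimensions:
  94.793 cd:  cd
  43.56 A^-1·Wb:  Wb·A⁻¹ = V·s·A⁻¹ = kg·m²·s⁻²·A⁻²
  749 H:  H = V·s·A⁻¹ = kg·m²·s⁻²·A⁻²
The terms do not share a single dimension (cd vs kg·m²·s⁻²·A⁻²).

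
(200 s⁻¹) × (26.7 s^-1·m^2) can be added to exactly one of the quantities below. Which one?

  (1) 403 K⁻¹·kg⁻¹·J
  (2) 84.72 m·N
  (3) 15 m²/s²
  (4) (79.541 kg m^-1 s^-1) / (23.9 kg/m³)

Reference: [s⁻¹] · [m²·s⁻¹] = m²·s⁻².
Each option:
  (1) J·kg⁻¹·K⁻¹ = N·m·kg⁻¹·K⁻¹ = m²·s⁻²·K⁻¹
  (2) N·m = kg·m·s⁻²·m = kg·m²·s⁻²
  (3) m²·s⁻²  ← same
  (4) [kg·m⁻¹·s⁻¹] / [kg·m⁻³] = m²·s⁻¹
Only (3) matches m²·s⁻².

(3)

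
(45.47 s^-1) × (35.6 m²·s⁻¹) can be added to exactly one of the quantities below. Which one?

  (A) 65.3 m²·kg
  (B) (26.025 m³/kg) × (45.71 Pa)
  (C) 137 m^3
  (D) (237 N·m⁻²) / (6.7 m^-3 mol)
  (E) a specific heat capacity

(B)

Reference: [s⁻¹] · [m²·s⁻¹] = m²·s⁻².
Each option:
  (A) kg·m²
  (B) [kg⁻¹·m³] · [kg·m⁻¹·s⁻²] = m²·s⁻²  ← same
  (C) m³
  (D) [kg·m⁻¹·s⁻²] / [m⁻³·mol] = kg·m²·s⁻²·mol⁻¹
  (E) [specific heat capacity] = m²·s⁻²·K⁻¹
Only (B) matches m²·s⁻².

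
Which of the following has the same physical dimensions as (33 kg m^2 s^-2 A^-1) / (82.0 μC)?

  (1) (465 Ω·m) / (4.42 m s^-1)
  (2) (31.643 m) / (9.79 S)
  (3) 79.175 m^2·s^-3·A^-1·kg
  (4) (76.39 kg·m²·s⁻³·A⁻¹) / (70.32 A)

Reference: [kg·m²·s⁻²·A⁻¹] / [s·A] = kg·m²·s⁻³·A⁻².
Each option:
  (1) [kg·m³·s⁻³·A⁻²] / [m·s⁻¹] = kg·m²·s⁻²·A⁻²
  (2) [m] / [kg⁻¹·m⁻²·s³·A²] = kg·m³·s⁻³·A⁻²
  (3) kg·m²·s⁻³·A⁻¹
  (4) [kg·m²·s⁻³·A⁻¹] / [A] = kg·m²·s⁻³·A⁻²  ← same
Only (4) matches kg·m²·s⁻³·A⁻².

(4)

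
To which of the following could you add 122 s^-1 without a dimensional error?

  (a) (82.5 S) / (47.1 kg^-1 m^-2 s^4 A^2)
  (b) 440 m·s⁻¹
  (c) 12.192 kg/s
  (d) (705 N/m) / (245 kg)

Reference: s⁻¹.
Each option:
  (a) [kg⁻¹·m⁻²·s³·A²] / [kg⁻¹·m⁻²·s⁴·A²] = s⁻¹  ← same
  (b) m·s⁻¹
  (c) kg·s⁻¹
  (d) [kg·s⁻²] / [kg] = s⁻²
Only (a) matches s⁻¹.

(a)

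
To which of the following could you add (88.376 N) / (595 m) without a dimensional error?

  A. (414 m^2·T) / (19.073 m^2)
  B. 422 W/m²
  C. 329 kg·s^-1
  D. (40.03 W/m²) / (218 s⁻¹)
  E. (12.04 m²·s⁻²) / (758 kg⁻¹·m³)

Reference: [kg·m·s⁻²] / [m] = kg·s⁻².
Each option:
  A. [kg·m²·s⁻²·A⁻¹] / [m²] = kg·s⁻²·A⁻¹
  B. W·m⁻² = J·s⁻¹·m⁻² = kg·s⁻³
  C. kg·s⁻¹
  D. [kg·s⁻³] / [s⁻¹] = kg·s⁻²  ← same
  E. [m²·s⁻²] / [kg⁻¹·m³] = kg·m⁻¹·s⁻²
Only D. matches kg·s⁻².

D.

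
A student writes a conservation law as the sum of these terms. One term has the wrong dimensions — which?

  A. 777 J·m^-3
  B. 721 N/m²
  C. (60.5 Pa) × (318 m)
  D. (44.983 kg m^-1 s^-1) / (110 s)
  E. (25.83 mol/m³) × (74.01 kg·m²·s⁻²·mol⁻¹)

C.

Expand each in SI base units:
  A. J·m⁻³ = N·m·m⁻³ = kg·m⁻¹·s⁻²
  B. N·m⁻² = kg·m·s⁻²·m⁻² = kg·m⁻¹·s⁻²
  C. [kg·m⁻¹·s⁻²] · [m] = kg·s⁻²
  D. [kg·m⁻¹·s⁻¹] / [s] = kg·m⁻¹·s⁻²
  E. [m⁻³·mol] · [kg·m²·s⁻²·mol⁻¹] = kg·m⁻¹·s⁻²
All reduce to kg·m⁻¹·s⁻² except C., which is kg·s⁻².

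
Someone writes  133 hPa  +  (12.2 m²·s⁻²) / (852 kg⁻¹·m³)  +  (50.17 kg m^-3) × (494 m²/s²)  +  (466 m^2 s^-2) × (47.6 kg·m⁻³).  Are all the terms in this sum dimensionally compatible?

Yes

Reduce each to base SI dimensions:
  133 hPa:  Pa = N·m⁻² = kg·m⁻¹·s⁻²
  (12.2 m²·s⁻²) / (852 kg⁻¹·m³):  [m²·s⁻²] / [kg⁻¹·m³] = kg·m⁻¹·s⁻²
  (50.17 kg m^-3) × (494 m²/s²):  [kg·m⁻³] · [m²·s⁻²] = kg·m⁻¹·s⁻²
  (466 m^2 s^-2) × (47.6 kg·m⁻³):  [m²·s⁻²] · [kg·m⁻³] = kg·m⁻¹·s⁻²
Every term reduces to kg·m⁻¹·s⁻².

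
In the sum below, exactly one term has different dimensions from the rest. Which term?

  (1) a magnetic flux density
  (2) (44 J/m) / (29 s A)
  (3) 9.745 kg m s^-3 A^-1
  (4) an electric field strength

Dimensions:
  (1) [magnetic flux density] = kg·s⁻²·A⁻¹
  (2) [kg·m·s⁻²] / [s·A] = kg·m·s⁻³·A⁻¹
  (3) kg·m·s⁻³·A⁻¹
  (4) [electric field strength] = kg·m·s⁻³·A⁻¹
All reduce to kg·m·s⁻³·A⁻¹ except (1), which is kg·s⁻²·A⁻¹.

(1)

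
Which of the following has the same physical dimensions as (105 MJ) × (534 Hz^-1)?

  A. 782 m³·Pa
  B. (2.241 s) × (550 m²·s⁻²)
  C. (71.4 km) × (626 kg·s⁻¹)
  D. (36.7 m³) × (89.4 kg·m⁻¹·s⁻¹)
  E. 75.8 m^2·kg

Reference: [kg·m²·s⁻²] · [s] = kg·m²·s⁻¹.
Each option:
  A. Pa·m³ = N·m⁻²·m³ = kg·m²·s⁻²
  B. [s] · [m²·s⁻²] = m²·s⁻¹
  C. [m] · [kg·s⁻¹] = kg·m·s⁻¹
  D. [m³] · [kg·m⁻¹·s⁻¹] = kg·m²·s⁻¹  ← same
  E. kg·m²
Only D. matches kg·m²·s⁻¹.

D.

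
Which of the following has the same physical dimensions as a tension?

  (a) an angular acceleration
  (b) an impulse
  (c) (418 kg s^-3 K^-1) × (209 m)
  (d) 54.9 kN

Reference: [tension] = kg·m·s⁻².
Each option:
  (a) [angular acceleration] = s⁻²
  (b) [impulse] = kg·m·s⁻¹
  (c) [kg·s⁻³·K⁻¹] · [m] = kg·m·s⁻³·K⁻¹
  (d) N = kg·m·s⁻²  ← same
Only (d) matches kg·m·s⁻².

(d)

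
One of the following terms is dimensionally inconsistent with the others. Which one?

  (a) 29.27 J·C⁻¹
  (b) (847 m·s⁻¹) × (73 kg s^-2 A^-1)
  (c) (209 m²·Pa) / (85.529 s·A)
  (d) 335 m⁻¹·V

(a)

Work out the base dimensions of each:
  (a) J·C⁻¹ = N·m·(s·A)⁻¹ = kg·m²·s⁻³·A⁻¹
  (b) [m·s⁻¹] · [kg·s⁻²·A⁻¹] = kg·m·s⁻³·A⁻¹
  (c) [kg·m·s⁻²] / [s·A] = kg·m·s⁻³·A⁻¹
  (d) V·m⁻¹ = J·C⁻¹·m⁻¹ = kg·m·s⁻³·A⁻¹
All reduce to kg·m·s⁻³·A⁻¹ except (a), which is kg·m²·s⁻³·A⁻¹.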